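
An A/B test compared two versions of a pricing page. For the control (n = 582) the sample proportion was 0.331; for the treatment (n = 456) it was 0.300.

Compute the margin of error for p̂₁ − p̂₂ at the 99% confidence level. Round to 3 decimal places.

0.075

The two standard errors are √(0.3310×0.6690/582) = 0.01951 and √(0.3000×0.7000/456) = 0.02146.
Because the samples are independent, SE_diff = √(0.01951² + 0.02146²) = 0.02900.
Using z* = 2.576 for 99%, ME = 2.576 × 0.02900 = 0.07470.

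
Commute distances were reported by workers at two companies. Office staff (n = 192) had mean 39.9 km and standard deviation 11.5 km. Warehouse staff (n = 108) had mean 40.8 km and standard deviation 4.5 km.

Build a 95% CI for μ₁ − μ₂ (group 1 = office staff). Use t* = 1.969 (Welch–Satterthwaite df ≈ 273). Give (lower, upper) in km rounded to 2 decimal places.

(-2.74, 0.94)

SE₁ = s₁/√n₁ = 11.5/√192 = 0.8299; SE₂ = 4.5/√108 = 0.4330.
Independent samples, unequal variances: SE_diff = √(SE₁² + SE₂²) = √(0.68873401 + 0.187489) = 0.9361.
t* = 1.969, so margin of error = 1.969 × 0.9361 = 1.8432.
Difference in means = 39.9 − 40.8 = -0.9000.
-0.9000 ± 1.8432 → (-2.74, 0.94).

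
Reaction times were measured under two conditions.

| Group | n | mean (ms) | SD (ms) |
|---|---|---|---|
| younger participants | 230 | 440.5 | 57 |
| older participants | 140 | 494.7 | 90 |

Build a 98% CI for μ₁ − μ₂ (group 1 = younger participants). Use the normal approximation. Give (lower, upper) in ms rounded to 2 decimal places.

(-73.93, -34.47)

Per-group SEs: s₁/√n₁ = 57/√230 = 3.7585, s₂/√n₂ = 90/√140 = 7.6064.
Unpooled SE of the difference: √(14.12632225 + 57.85732096) = 8.4843.
Margin of error = z* · SE = 2.326 × 8.4843 = 19.7345.
x̄₁ − x̄₂ = 440.5 − 494.7 = -54.2000.
CI: -54.2000 ± 19.7345 = (-73.93, -34.47).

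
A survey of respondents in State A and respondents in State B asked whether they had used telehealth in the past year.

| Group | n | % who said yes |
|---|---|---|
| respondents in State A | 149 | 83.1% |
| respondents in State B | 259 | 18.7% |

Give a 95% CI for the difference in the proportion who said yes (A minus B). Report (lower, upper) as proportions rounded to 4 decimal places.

(0.5673, 0.7207)

Each SE is √(p̂(1−p̂)/n): √(0.8310·0.1690/149) = 0.03070 and √(0.1870·0.8130/259) = 0.02423.
SE(p̂₁ − p̂₂) = √(SE₁² + SE₂²) = √(0.00094249 + 0.0005870929) = 0.03911, since the two samples are independent.
At 95% confidence z* = 1.960; margin = 1.960 × 0.03911 = 0.07666.
The difference is 0.8310 − 0.1870 = 0.6440, so the interval is 0.6440 ± 0.07666 = (0.5673, 0.7207).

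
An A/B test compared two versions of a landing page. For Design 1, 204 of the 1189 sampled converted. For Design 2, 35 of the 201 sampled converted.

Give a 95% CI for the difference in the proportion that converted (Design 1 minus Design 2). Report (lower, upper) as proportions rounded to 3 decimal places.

p̂₁ = 204/1189 = 0.1716 and p̂₂ = 35/201 = 0.1741.
SE₁ = √(p̂₁(1−p̂₁)/n₁) = √(0.1716·0.8284/1189) = 0.01093; SE₂ = √(0.1741·0.8259/201) = 0.02675.
Independent samples: SE of the difference = √(SE₁² + SE₂²) = √(0.0001194649 + 0.0007155625) = 0.02890.
z* for 95% confidence is 1.960, so the margin of error is 1.960 × 0.02890 = 0.05664.
Point estimate p̂₁ − p̂₂ = 0.1716 − 0.1741 = -0.0025.
-0.0025 ± 0.05664 → (-0.059, 0.054).

(-0.059, 0.054)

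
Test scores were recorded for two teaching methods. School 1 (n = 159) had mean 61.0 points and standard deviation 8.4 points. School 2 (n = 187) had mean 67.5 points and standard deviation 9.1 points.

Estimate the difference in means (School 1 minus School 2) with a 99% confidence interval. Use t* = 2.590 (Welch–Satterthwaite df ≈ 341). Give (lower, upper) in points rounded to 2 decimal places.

Standard errors of each mean: 8.4/√159 = 0.6662 and 9.1/√187 = 0.6655.
SE(x̄₁ − x̄₂) = √(0.6662² + 0.6655²) = 0.9417 for independent samples with unequal variances.
With t* = 2.590, the margin is 2.590 × 0.9417 = 2.4390.
x̄₁ − x̄₂ = 61.0 − 67.5 = -6.5000; the interval is -6.5000 ± 2.4390 = (-8.94, -4.06).

(-8.94, -4.06)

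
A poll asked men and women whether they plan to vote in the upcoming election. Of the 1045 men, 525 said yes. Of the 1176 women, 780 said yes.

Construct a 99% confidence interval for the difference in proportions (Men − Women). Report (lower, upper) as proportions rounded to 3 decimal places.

p̂₁ = 525/1045 = 0.5024 and p̂₂ = 780/1176 = 0.6633.
SE₁ = √(p̂₁(1−p̂₁)/n₁) = √(0.5024·0.4976/1045) = 0.01547; SE₂ = √(0.6633·0.3367/1176) = 0.01378.
Independent samples: SE of the difference = √(SE₁² + SE₂²) = √(0.0002393209 + 0.0001898884) = 0.02072.
z* for 99% confidence is 2.576, so the margin of error is 2.576 × 0.02072 = 0.05337.
Point estimate p̂₁ − p̂₂ = 0.5024 − 0.6633 = -0.1609.
-0.1609 ± 0.05337 → (-0.214, -0.108).

(-0.214, -0.108)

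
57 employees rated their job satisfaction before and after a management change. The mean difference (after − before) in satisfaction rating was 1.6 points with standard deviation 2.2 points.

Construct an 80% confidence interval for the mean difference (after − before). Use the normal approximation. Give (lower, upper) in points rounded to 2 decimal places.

(1.23, 1.97)

Paired design: SE = s_d/√n = 2.2/√57 = 0.2914.
z* = 1.282; margin of error = 1.282 × 0.2914 = 0.3736.
1.6 ± 0.3736 → (1.23, 1.97).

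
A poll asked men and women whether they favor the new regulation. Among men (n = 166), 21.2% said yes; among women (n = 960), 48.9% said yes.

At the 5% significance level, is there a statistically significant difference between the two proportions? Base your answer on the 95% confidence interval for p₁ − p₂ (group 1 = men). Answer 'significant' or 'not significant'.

significant

Each SE is √(p̂(1−p̂)/n): √(0.2120·0.7880/166) = 0.03172 and √(0.4890·0.5110/960) = 0.01613.
SE(p̂₁ − p̂₂) = √(SE₁² + SE₂²) = √(0.0010061584 + 0.0002601769) = 0.03559, since the two samples are independent.
At 95% confidence z* = 1.960; margin = 1.960 × 0.03559 = 0.06976.
The difference is 0.2120 − 0.4890 = -0.2770, so the interval is -0.2770 ± 0.06976 = (-0.34676, -0.20724).
The interval (-0.34676, -0.20724) does not contain 0, so the difference is significant.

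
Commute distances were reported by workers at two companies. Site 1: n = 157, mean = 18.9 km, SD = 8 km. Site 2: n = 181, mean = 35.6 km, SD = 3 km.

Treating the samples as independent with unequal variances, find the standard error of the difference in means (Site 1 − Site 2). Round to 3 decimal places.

SE₁ = s₁/√n₁ = 8/√157 = 0.6385; SE₂ = 3/√181 = 0.2230.
Independent samples, unequal variances: SE_diff = √(SE₁² + SE₂²) = √(0.40768225 + 0.049729) = 0.6763.

0.676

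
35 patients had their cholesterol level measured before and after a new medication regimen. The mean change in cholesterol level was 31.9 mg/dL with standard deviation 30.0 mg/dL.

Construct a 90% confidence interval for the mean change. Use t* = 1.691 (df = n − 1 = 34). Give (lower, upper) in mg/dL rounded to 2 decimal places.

This is a matched-pairs design, so SE = s_d/√n = 30.0/√35 = 5.0709.
Margin = 1.691 × 5.0709 = 8.5749; the interval is 31.9 ± 8.5749 = (23.33, 40.47).

(23.33, 40.47)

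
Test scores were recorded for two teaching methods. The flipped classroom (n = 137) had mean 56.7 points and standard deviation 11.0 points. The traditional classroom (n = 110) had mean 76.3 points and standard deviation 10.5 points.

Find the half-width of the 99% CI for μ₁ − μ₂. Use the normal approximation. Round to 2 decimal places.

Per-group SEs: s₁/√n₁ = 11.0/√137 = 0.9398, s₂/√n₂ = 10.5/√110 = 1.0011.
Unpooled SE of the difference: √(0.88322404 + 1.00220121) = 1.3731.
Margin of error = z* · SE = 2.576 × 1.3731 = 3.5371.

3.54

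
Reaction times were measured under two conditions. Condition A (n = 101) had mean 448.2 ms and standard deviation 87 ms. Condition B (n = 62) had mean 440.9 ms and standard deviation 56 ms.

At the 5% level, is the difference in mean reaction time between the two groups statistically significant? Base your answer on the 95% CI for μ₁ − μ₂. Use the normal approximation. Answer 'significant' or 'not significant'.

not significant

SE₁ = s₁/√n₁ = 87/√101 = 8.6568; SE₂ = 56/√62 = 7.1120.
Independent samples, unequal variances: SE_diff = √(SE₁² + SE₂²) = √(74.94018624 + 50.580544) = 11.2036.
z* = 1.960, so margin of error = 1.960 × 11.2036 = 21.9591.
Difference in means = 448.2 − 440.9 = 7.3000.
7.3000 ± 21.9591 → (-14.6591, 29.2591).
The interval (-14.6591, 29.2591) contains 0, so the difference is not significant.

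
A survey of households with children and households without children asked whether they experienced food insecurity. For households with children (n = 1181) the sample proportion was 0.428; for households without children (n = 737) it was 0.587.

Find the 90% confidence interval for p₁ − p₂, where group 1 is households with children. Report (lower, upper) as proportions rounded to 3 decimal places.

(-0.197, -0.121)

SE₁ = √(p̂₁(1−p̂₁)/n₁) = √(0.4280·0.5720/1181) = 0.01440; SE₂ = √(0.5870·0.4130/737) = 0.01814.
Independent samples: SE of the difference = √(SE₁² + SE₂²) = √(0.00020736 + 0.0003290596) = 0.02316.
z* for 90% confidence is 1.645, so the margin of error is 1.645 × 0.02316 = 0.03810.
Point estimate p̂₁ − p̂₂ = 0.4280 − 0.5870 = -0.1590.
-0.1590 ± 0.03810 → (-0.197, -0.121).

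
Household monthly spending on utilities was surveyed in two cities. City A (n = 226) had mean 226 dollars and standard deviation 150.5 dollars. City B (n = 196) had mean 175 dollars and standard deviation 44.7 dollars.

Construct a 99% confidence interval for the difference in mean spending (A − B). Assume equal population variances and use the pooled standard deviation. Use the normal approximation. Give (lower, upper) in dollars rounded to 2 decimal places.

s_p = √[((n₁−1)s₁² + (n₂−1)s₂²)/(n₁+n₂−2)] = √[(225·150.5² + 195·44.7²)/420] = 114.2880.
SE = 114.2880·√(1/226 + 1/196) = 11.1551.
With z* = 2.576, margin = 2.576 × 11.1551 = 28.7355.
x̄₁ − x̄₂ = 226 − 175 = 51.0000; interval 51.0000 ± 28.7355 = (22.26, 79.74).

(22.26, 79.74)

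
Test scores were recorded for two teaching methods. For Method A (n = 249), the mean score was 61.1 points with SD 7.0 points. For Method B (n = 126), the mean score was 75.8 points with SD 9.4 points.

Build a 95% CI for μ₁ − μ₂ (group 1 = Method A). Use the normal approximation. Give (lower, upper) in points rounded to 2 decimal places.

(-16.56, -12.84)

Per-group SEs: s₁/√n₁ = 7.0/√249 = 0.4436, s₂/√n₂ = 9.4/√126 = 0.8374.
Unpooled SE of the difference: √(0.19678096 + 0.70123876) = 0.9476.
Margin of error = z* · SE = 1.960 × 0.9476 = 1.8573.
x̄₁ − x̄₂ = 61.1 − 75.8 = -14.7000.
CI: -14.7000 ± 1.8573 = (-16.56, -12.84).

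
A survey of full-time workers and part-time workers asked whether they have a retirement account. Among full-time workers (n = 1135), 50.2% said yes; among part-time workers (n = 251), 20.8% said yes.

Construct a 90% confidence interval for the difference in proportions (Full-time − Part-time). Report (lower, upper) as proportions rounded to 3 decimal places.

(0.245, 0.343)

Each SE is √(p̂(1−p̂)/n): √(0.5020·0.4980/1135) = 0.01484 and √(0.2080·0.7920/251) = 0.02562.
SE(p̂₁ − p̂₂) = √(SE₁² + SE₂²) = √(0.0002202256 + 0.0006563844) = 0.02961, since the two samples are independent.
At 90% confidence z* = 1.645; margin = 1.645 × 0.02961 = 0.04871.
The difference is 0.5020 − 0.2080 = 0.2940, so the interval is 0.2940 ± 0.04871 = (0.245, 0.343).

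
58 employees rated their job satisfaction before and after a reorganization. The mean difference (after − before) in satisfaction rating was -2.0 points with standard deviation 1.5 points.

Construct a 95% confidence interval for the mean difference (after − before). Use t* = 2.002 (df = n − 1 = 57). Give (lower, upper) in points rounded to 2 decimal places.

(-2.39, -1.61)

This is a matched-pairs design, so SE = s_d/√n = 1.5/√58 = 0.1970.
Margin = 2.002 × 0.1970 = 0.3944; the interval is -2.0 ± 0.3944 = (-2.39, -1.61).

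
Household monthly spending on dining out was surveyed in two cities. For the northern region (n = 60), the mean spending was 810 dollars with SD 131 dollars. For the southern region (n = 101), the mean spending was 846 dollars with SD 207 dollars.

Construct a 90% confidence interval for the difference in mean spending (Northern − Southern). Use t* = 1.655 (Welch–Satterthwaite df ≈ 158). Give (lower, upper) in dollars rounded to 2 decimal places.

Per-group SEs: s₁/√n₁ = 131/√60 = 16.9120, s₂/√n₂ = 207/√101 = 20.5973.
Unpooled SE of the difference: √(286.015744 + 424.24876729) = 26.6508.
Margin of error = t* · SE = 1.655 × 26.6508 = 44.1071.
x̄₁ − x̄₂ = 810 − 846 = -36.0000.
CI: -36.0000 ± 44.1071 = (-80.11, 8.11).

(-80.11, 8.11)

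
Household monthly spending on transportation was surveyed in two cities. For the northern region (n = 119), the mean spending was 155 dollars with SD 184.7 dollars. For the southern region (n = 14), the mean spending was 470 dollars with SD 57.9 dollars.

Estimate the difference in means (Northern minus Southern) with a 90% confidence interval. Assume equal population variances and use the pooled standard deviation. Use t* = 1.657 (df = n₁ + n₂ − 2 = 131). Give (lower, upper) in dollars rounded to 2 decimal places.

Pooled variance s_p² = [118·184.7² + 13·57.9²] / (119+14−2) = 31061.4042, so s_p = 176.2425.
SE_diff = s_p·√(1/n₁ + 1/n₂) = 176.2425·√(1/119 + 1/14) = 49.7965.
t* = 1.657; margin = 1.657 × 49.7965 = 82.5128.
Difference = 155 − 470 = -315.0000.
-315.0000 ± 82.5128 → (-397.51, -232.49).

(-397.51, -232.49)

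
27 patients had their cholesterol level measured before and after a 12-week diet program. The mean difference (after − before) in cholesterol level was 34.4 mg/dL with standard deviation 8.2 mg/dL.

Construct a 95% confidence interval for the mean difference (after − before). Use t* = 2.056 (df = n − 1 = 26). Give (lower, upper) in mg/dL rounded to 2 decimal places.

(31.16, 37.64)

This is a matched-pairs design, so SE = s_d/√n = 8.2/√27 = 1.5781.
Margin = 2.056 × 1.5781 = 3.2446; the interval is 34.4 ± 3.2446 = (31.16, 37.64).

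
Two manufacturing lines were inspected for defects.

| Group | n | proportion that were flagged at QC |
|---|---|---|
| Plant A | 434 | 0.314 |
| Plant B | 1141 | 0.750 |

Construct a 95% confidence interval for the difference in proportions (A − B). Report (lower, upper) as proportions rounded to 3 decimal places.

(-0.486, -0.386)

SE₁ = √(p̂₁(1−p̂₁)/n₁) = √(0.3140·0.6860/434) = 0.02228; SE₂ = √(0.7500·0.2500/1141) = 0.01282.
Independent samples: SE of the difference = √(SE₁² + SE₂²) = √(0.0004963984 + 0.0001643524) = 0.02571.
z* for 95% confidence is 1.960, so the margin of error is 1.960 × 0.02571 = 0.05039.
Point estimate p̂₁ − p̂₂ = 0.3140 − 0.7500 = -0.4360.
-0.4360 ± 0.05039 → (-0.486, -0.386).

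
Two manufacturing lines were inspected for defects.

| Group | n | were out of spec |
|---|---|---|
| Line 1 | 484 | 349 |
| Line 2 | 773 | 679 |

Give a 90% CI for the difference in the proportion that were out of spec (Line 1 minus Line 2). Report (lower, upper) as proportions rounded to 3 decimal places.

First, p̂₁ = 349/484 = 0.7211; p̂₂ = 679/773 = 0.8784.
The two standard errors are √(0.7211×0.2789/484) = 0.02038 and √(0.8784×0.1216/773) = 0.01176.
Because the samples are independent, SE_diff = √(0.02038² + 0.01176²) = 0.02353.
Using z* = 1.645 for 90%, ME = 1.645 × 0.02353 = 0.03871.
p̂₁ − p̂₂ = -0.1573; interval -0.1573 ± 0.03871 gives (-0.196, -0.119).

(-0.196, -0.119)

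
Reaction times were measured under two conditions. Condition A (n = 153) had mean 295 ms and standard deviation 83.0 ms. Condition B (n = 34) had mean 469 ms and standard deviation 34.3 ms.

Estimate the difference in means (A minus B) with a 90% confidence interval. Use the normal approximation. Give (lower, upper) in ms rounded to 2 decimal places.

(-188.68, -159.32)

Standard errors of each mean: 83.0/√153 = 6.7102 and 34.3/√34 = 5.8824.
SE(x̄₁ − x̄₂) = √(6.7102² + 5.8824²) = 8.9235 for independent samples with unequal variances.
With z* = 1.645, the margin is 1.645 × 8.9235 = 14.6792.
x̄₁ − x̄₂ = 295 − 469 = -174.0000; the interval is -174.0000 ± 14.6792 = (-188.68, -159.32).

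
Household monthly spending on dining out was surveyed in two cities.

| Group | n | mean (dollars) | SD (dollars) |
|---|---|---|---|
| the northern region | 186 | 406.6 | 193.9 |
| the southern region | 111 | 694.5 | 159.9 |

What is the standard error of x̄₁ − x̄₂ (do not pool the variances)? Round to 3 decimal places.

Per-group SEs: s₁/√n₁ = 193.9/√186 = 14.2174, s₂/√n₂ = 159.9/√111 = 15.1770.
Unpooled SE of the difference: √(202.13446276 + 230.341329) = 20.7961.

20.796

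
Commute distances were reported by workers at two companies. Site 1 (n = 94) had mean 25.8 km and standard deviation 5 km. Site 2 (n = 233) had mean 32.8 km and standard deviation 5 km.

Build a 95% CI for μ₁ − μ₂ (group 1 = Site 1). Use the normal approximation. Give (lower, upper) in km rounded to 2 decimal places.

Standard errors of each mean: 5/√94 = 0.5157 and 5/√233 = 0.3276.
SE(x̄₁ − x̄₂) = √(0.5157² + 0.3276²) = 0.6110 for independent samples with unequal variances.
With z* = 1.960, the margin is 1.960 × 0.6110 = 1.1976.
x̄₁ − x̄₂ = 25.8 − 32.8 = -7.0000; the interval is -7.0000 ± 1.1976 = (-8.20, -5.80).

(-8.20, -5.80)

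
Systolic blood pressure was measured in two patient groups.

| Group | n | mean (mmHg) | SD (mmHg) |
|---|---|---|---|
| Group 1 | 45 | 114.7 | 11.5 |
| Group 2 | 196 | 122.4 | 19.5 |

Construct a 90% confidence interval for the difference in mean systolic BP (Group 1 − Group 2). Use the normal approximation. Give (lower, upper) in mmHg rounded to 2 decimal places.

(-11.33, -4.07)

Standard errors of each mean: 11.5/√45 = 1.7143 and 19.5/√196 = 1.3929.
SE(x̄₁ − x̄₂) = √(1.7143² + 1.3929²) = 2.2088 for independent samples with unequal variances.
With z* = 1.645, the margin is 1.645 × 2.2088 = 3.6335.
x̄₁ − x̄₂ = 114.7 − 122.4 = -7.7000; the interval is -7.7000 ± 3.6335 = (-11.33, -4.07).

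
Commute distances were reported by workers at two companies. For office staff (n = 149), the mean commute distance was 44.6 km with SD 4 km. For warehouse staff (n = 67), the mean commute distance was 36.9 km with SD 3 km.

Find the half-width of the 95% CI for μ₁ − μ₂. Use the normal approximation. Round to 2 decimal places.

0.96

Per-group SEs: s₁/√n₁ = 4/√149 = 0.3277, s₂/√n₂ = 3/√67 = 0.3665.
Unpooled SE of the difference: √(0.10738729 + 0.13432225) = 0.4916.
Margin of error = z* · SE = 1.960 × 0.4916 = 0.9635.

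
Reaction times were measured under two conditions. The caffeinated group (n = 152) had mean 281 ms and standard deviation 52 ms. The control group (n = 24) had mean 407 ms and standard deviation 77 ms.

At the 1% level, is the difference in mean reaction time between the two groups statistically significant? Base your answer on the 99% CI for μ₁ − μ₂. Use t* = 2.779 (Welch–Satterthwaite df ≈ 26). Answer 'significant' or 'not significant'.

Per-group SEs: s₁/√n₁ = 52/√152 = 4.2178, s₂/√n₂ = 77/√24 = 15.7176.
Unpooled SE of the difference: √(17.78983684 + 247.04294976) = 16.2737.
Margin of error = t* · SE = 2.779 × 16.2737 = 45.2246.
x̄₁ − x̄₂ = 281 − 407 = -126.0000.
CI: -126.0000 ± 45.2246 = (-171.2246, -80.7754).
The interval (-171.2246, -80.7754) does not contain 0, so the difference is significant.

significant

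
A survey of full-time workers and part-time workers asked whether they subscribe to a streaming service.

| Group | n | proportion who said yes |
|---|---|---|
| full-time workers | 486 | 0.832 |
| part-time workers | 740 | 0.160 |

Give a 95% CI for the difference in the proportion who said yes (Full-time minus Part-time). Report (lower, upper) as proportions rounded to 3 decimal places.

(0.630, 0.714)

Each SE is √(p̂(1−p̂)/n): √(0.8320·0.1680/486) = 0.01696 and √(0.1600·0.8400/740) = 0.01348.
SE(p̂₁ − p̂₂) = √(SE₁² + SE₂²) = √(0.0002876416 + 0.0001817104) = 0.02166, since the two samples are independent.
At 95% confidence z* = 1.960; margin = 1.960 × 0.02166 = 0.04245.
The difference is 0.8320 − 0.1600 = 0.6720, so the interval is 0.6720 ± 0.04245 = (0.630, 0.714).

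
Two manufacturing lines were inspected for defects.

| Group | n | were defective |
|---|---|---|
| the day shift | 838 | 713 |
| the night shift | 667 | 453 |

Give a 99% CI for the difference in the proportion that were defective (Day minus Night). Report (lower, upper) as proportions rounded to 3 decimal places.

(0.115, 0.228)

First, p̂₁ = 713/838 = 0.8508; p̂₂ = 453/667 = 0.6792.
The two standard errors are √(0.8508×0.1492/838) = 0.01231 and √(0.6792×0.3208/667) = 0.01807.
Because the samples are independent, SE_diff = √(0.01231² + 0.01807²) = 0.02186.
Using z* = 2.576 for 99%, ME = 2.576 × 0.02186 = 0.05631.
p̂₁ − p̂₂ = 0.1716; interval 0.1716 ± 0.05631 gives (0.115, 0.228).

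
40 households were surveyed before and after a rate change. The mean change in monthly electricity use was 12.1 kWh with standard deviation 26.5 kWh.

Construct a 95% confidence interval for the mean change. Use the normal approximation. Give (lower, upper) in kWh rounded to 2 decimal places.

This is a matched-pairs design, so SE = s_d/√n = 26.5/√40 = 4.1900.
Margin = 1.960 × 4.1900 = 8.2124; the interval is 12.1 ± 8.2124 = (3.89, 20.31).

(3.89, 20.31)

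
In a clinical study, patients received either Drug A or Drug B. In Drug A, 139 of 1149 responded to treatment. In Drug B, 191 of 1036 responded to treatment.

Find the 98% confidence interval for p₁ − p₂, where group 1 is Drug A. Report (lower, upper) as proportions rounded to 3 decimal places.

p̂₁ = 139/1149 = 0.1210 and p̂₂ = 191/1036 = 0.1844.
SE₁ = √(p̂₁(1−p̂₁)/n₁) = √(0.1210·0.8790/1149) = 0.00962; SE₂ = √(0.1844·0.8156/1036) = 0.01205.
Independent samples: SE of the difference = √(SE₁² + SE₂²) = √(0.0000925444 + 0.0001452025) = 0.01542.
z* for 98% confidence is 2.326, so the margin of error is 2.326 × 0.01542 = 0.03587.
Point estimate p̂₁ − p̂₂ = 0.1210 − 0.1844 = -0.0634.
-0.0634 ± 0.03587 → (-0.099, -0.028).

(-0.099, -0.028)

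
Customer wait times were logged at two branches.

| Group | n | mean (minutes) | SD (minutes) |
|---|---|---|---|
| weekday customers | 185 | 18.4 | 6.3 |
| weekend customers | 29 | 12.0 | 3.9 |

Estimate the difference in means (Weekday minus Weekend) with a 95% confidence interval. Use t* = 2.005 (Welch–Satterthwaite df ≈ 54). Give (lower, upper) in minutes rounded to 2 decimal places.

Standard errors of each mean: 6.3/√185 = 0.4632 and 3.9/√29 = 0.7242.
SE(x̄₁ − x̄₂) = √(0.4632² + 0.7242²) = 0.8597 for independent samples with unequal variances.
With t* = 2.005, the margin is 2.005 × 0.8597 = 1.7237.
x̄₁ − x̄₂ = 18.4 − 12.0 = 6.4000; the interval is 6.4000 ± 1.7237 = (4.68, 8.12).

(4.68, 8.12)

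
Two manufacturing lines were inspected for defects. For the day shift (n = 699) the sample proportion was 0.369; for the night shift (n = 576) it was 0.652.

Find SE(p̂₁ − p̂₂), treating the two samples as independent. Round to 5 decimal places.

The two standard errors are √(0.3690×0.6310/699) = 0.01825 and √(0.6520×0.3480/576) = 0.01985.
Because the samples are independent, SE_diff = √(0.01825² + 0.01985²) = 0.02696.

0.02696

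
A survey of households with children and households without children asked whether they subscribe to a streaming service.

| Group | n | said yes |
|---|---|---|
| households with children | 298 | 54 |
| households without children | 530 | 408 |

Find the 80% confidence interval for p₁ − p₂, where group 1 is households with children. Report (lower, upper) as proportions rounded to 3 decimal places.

p̂₁ = 54/298 = 0.1812 and p̂₂ = 408/530 = 0.7698.
SE₁ = √(p̂₁(1−p̂₁)/n₁) = √(0.1812·0.8188/298) = 0.02231; SE₂ = √(0.7698·0.2302/530) = 0.01829.
Independent samples: SE of the difference = √(SE₁² + SE₂²) = √(0.0004977361 + 0.0003345241) = 0.02885.
z* for 80% confidence is 1.282, so the margin of error is 1.282 × 0.02885 = 0.03699.
Point estimate p̂₁ − p̂₂ = 0.1812 − 0.7698 = -0.5886.
-0.5886 ± 0.03699 → (-0.626, -0.552).

(-0.626, -0.552)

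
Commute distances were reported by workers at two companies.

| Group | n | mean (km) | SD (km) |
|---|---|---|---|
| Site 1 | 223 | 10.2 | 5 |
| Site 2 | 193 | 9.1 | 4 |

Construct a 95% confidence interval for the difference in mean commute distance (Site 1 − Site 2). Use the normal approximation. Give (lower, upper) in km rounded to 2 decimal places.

(0.23, 1.97)

Standard errors of each mean: 5/√223 = 0.3348 and 4/√193 = 0.2879.
SE(x̄₁ − x̄₂) = √(0.3348² + 0.2879²) = 0.4416 for independent samples with unequal variances.
With z* = 1.960, the margin is 1.960 × 0.4416 = 0.8655.
x̄₁ − x̄₂ = 10.2 − 9.1 = 1.1000; the interval is 1.1000 ± 0.8655 = (0.23, 1.97).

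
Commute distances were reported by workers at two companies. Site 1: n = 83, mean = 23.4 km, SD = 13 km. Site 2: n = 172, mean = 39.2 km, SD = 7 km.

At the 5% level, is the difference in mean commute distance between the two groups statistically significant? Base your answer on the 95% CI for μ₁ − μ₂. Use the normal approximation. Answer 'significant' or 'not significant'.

SE₁ = s₁/√n₁ = 13/√83 = 1.4269; SE₂ = 7/√172 = 0.5337.
Independent samples, unequal variances: SE_diff = √(SE₁² + SE₂²) = √(2.03604361 + 0.28483569) = 1.5234.
z* = 1.960, so margin of error = 1.960 × 1.5234 = 2.9859.
Difference in means = 23.4 − 39.2 = -15.8000.
-15.8000 ± 2.9859 → (-18.7859, -12.8141).
The interval (-18.7859, -12.8141) does not contain 0, so the difference is significant.

significant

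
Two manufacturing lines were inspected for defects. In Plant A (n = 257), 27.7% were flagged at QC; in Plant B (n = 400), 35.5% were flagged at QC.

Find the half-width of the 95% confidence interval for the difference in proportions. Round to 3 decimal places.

SE₁ = √(p̂₁(1−p̂₁)/n₁) = √(0.2770·0.7230/257) = 0.02792; SE₂ = √(0.3550·0.6450/400) = 0.02393.
Independent samples: SE of the difference = √(SE₁² + SE₂²) = √(0.0007795264 + 0.0005726449) = 0.03677.
z* for 95% confidence is 1.960, so the margin of error is 1.960 × 0.03677 = 0.07207.

0.072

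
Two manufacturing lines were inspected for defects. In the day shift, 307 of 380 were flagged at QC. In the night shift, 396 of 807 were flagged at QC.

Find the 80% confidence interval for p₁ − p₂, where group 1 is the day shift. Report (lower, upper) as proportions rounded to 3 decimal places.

(0.283, 0.352)

p̂₁ = 307/380 = 0.8079 and p̂₂ = 396/807 = 0.4907.
SE₁ = √(p̂₁(1−p̂₁)/n₁) = √(0.8079·0.1921/380) = 0.02021; SE₂ = √(0.4907·0.5093/807) = 0.01760.
Independent samples: SE of the difference = √(SE₁² + SE₂²) = √(0.0004084441 + 0.00030976) = 0.02680.
z* for 80% confidence is 1.282, so the margin of error is 1.282 × 0.02680 = 0.03436.
Point estimate p̂₁ − p̂₂ = 0.8079 − 0.4907 = 0.3172.
0.3172 ± 0.03436 → (0.283, 0.352).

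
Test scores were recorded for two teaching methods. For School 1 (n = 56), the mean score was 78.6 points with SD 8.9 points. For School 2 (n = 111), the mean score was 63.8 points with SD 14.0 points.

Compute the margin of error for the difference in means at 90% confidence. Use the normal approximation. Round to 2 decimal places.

2.93

SE₁ = s₁/√n₁ = 8.9/√56 = 1.1893; SE₂ = 14.0/√111 = 1.3288.
Independent samples, unequal variances: SE_diff = √(SE₁² + SE₂²) = √(1.41443449 + 1.76570944) = 1.7833.
z* = 1.645, so margin of error = 1.645 × 1.7833 = 2.9335.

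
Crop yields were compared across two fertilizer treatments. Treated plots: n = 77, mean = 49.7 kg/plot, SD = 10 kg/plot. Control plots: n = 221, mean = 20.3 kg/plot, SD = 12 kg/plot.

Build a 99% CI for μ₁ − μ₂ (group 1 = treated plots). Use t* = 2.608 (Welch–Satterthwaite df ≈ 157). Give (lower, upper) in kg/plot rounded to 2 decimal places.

(25.76, 33.04)

SE₁ = s₁/√n₁ = 10/√77 = 1.1396; SE₂ = 12/√221 = 0.8072.
Independent samples, unequal variances: SE_diff = √(SE₁² + SE₂²) = √(1.29868816 + 0.65157184) = 1.3965.
t* = 2.608, so margin of error = 2.608 × 1.3965 = 3.6421.
Difference in means = 49.7 − 20.3 = 29.4000.
29.4000 ± 3.6421 → (25.76, 33.04).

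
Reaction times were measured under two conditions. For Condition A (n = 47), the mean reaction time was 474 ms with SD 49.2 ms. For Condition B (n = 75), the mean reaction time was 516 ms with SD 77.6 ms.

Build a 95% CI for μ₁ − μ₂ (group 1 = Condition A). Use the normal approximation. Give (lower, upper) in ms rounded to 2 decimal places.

(-64.50, -19.50)

SE₁ = s₁/√n₁ = 49.2/√47 = 7.1766; SE₂ = 77.6/√75 = 8.9605.
Independent samples, unequal variances: SE_diff = √(SE₁² + SE₂²) = √(51.50358756 + 80.29056025) = 11.4802.
z* = 1.960, so margin of error = 1.960 × 11.4802 = 22.5012.
Difference in means = 474 − 516 = -42.0000.
-42.0000 ± 22.5012 → (-64.50, -19.50).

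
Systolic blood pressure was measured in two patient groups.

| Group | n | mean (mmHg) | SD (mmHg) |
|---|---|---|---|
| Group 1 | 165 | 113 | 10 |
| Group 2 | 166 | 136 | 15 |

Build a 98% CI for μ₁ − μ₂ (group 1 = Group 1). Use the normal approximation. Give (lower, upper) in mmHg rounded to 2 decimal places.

Per-group SEs: s₁/√n₁ = 10/√165 = 0.7785, s₂/√n₂ = 15/√166 = 1.1642.
Unpooled SE of the difference: √(0.60606225 + 1.35536164) = 1.4005.
Margin of error = z* · SE = 2.326 × 1.4005 = 3.2576.
x̄₁ − x̄₂ = 113 − 136 = -23.0000.
CI: -23.0000 ± 3.2576 = (-26.26, -19.74).

(-26.26, -19.74)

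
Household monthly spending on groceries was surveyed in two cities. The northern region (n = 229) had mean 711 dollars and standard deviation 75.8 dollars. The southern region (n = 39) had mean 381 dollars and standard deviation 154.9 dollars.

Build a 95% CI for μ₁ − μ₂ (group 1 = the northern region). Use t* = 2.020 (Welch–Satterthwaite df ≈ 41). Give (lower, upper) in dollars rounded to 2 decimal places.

(278.88, 381.12)

SE₁ = s₁/√n₁ = 75.8/√229 = 5.0090; SE₂ = 154.9/√39 = 24.8039.
Independent samples, unequal variances: SE_diff = √(SE₁² + SE₂²) = √(25.090081 + 615.23345521) = 25.3046.
t* = 2.020, so margin of error = 2.020 × 25.3046 = 51.1153.
Difference in means = 711 − 381 = 330.0000.
330.0000 ± 51.1153 → (278.88, 381.12).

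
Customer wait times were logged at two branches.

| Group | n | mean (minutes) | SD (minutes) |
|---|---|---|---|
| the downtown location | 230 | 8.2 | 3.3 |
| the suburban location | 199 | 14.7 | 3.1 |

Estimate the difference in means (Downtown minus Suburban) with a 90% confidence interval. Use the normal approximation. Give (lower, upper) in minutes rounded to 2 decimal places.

Standard errors of each mean: 3.3/√230 = 0.2176 and 3.1/√199 = 0.2198.
SE(x̄₁ − x̄₂) = √(0.2176² + 0.2198²) = 0.3093 for independent samples with unequal variances.
With z* = 1.645, the margin is 1.645 × 0.3093 = 0.5088.
x̄₁ − x̄₂ = 8.2 − 14.7 = -6.5000; the interval is -6.5000 ± 0.5088 = (-7.01, -5.99).

(-7.01, -5.99)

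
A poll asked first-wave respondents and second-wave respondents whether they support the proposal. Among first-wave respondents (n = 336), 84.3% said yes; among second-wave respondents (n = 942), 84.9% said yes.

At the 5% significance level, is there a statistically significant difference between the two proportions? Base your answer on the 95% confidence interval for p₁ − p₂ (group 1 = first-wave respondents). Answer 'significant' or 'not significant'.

not significant

Each SE is √(p̂(1−p̂)/n): √(0.8430·0.1570/336) = 0.01985 and √(0.8490·0.1510/942) = 0.01167.
SE(p̂₁ − p̂₂) = √(SE₁² + SE₂²) = √(0.0003940225 + 0.0001361889) = 0.02303, since the two samples are independent.
At 95% confidence z* = 1.960; margin = 1.960 × 0.02303 = 0.04514.
The difference is 0.8430 − 0.8490 = -0.0060, so the interval is -0.0060 ± 0.04514 = (-0.05114, 0.03914).
The interval (-0.05114, 0.03914) contains 0, so the difference is not significant.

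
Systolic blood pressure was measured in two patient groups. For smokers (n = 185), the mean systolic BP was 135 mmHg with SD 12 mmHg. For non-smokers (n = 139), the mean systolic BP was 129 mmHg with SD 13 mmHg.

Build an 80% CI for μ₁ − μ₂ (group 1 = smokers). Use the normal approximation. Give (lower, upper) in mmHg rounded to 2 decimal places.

SE₁ = s₁/√n₁ = 12/√185 = 0.8823; SE₂ = 13/√139 = 1.1026.
Independent samples, unequal variances: SE_diff = √(SE₁² + SE₂²) = √(0.77845329 + 1.21572676) = 1.4122.
z* = 1.282, so margin of error = 1.282 × 1.4122 = 1.8104.
Difference in means = 135 − 129 = 6.0000.
6.0000 ± 1.8104 → (4.19, 7.81).

(4.19, 7.81)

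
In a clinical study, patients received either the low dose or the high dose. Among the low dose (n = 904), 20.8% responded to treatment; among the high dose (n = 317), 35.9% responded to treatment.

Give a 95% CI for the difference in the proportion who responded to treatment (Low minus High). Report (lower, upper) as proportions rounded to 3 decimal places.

The two standard errors are √(0.2080×0.7920/904) = 0.01350 and √(0.3590×0.6410/317) = 0.02694.
Because the samples are independent, SE_diff = √(0.01350² + 0.02694²) = 0.03013.
Using z* = 1.960 for 95%, ME = 1.960 × 0.03013 = 0.05905.
p̂₁ − p̂₂ = -0.1510; interval -0.1510 ± 0.05905 gives (-0.210, -0.092).

(-0.210, -0.092)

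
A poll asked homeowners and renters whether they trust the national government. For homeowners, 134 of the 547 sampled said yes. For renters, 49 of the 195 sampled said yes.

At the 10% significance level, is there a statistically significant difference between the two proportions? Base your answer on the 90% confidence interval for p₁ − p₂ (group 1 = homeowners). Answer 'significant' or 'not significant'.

not significant

Sample proportions: 134/547 = 0.2450, 49/195 = 0.2513.
Each SE is √(p̂(1−p̂)/n): √(0.2450·0.7550/547) = 0.01839 and √(0.2513·0.7487/195) = 0.03106.
SE(p̂₁ − p̂₂) = √(SE₁² + SE₂²) = √(0.0003381921 + 0.0009647236) = 0.03610, since the two samples are independent.
At 90% confidence z* = 1.645; margin = 1.645 × 0.03610 = 0.05938.
The difference is 0.2450 − 0.2513 = -0.0063, so the interval is -0.0063 ± 0.05938 = (-0.06568, 0.05308).
The interval (-0.06568, 0.05308) contains 0, so the difference is not significant.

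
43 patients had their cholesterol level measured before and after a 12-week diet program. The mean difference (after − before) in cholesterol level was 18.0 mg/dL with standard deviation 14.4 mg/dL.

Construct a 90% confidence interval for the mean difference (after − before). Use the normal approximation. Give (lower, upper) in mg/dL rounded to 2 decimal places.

This is a matched-pairs design, so SE = s_d/√n = 14.4/√43 = 2.1960.
Margin = 1.645 × 2.1960 = 3.6124; the interval is 18.0 ± 3.6124 = (14.39, 21.61).

(14.39, 21.61)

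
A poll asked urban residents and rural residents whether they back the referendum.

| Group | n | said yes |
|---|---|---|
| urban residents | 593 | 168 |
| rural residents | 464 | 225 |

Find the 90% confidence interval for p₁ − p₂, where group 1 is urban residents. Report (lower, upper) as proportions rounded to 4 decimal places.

(-0.2504, -0.1528)

p̂₁ = 168/593 = 0.2833 and p̂₂ = 225/464 = 0.4849.
SE₁ = √(p̂₁(1−p̂₁)/n₁) = √(0.2833·0.7167/593) = 0.01850; SE₂ = √(0.4849·0.5151/464) = 0.02320.
Independent samples: SE of the difference = √(SE₁² + SE₂²) = √(0.00034225 + 0.00053824) = 0.02967.
z* for 90% confidence is 1.645, so the margin of error is 1.645 × 0.02967 = 0.04881.
Point estimate p̂₁ − p̂₂ = 0.2833 − 0.4849 = -0.2016.
-0.2016 ± 0.04881 → (-0.2504, -0.1528).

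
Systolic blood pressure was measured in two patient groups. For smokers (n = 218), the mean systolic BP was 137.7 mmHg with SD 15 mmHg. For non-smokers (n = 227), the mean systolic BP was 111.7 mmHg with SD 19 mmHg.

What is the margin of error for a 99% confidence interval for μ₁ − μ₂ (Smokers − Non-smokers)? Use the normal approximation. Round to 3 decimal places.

Per-group SEs: s₁/√n₁ = 15/√218 = 1.0159, s₂/√n₂ = 19/√227 = 1.2611.
Unpooled SE of the difference: √(1.03205281 + 1.59037321) = 1.6194.
Margin of error = z* · SE = 2.576 × 1.6194 = 4.1716.

4.172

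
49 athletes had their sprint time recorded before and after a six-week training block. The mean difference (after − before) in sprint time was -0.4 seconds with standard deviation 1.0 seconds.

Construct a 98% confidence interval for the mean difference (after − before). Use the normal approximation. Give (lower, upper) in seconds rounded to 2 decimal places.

This is a matched-pairs design, so SE = s_d/√n = 1.0/√49 = 0.1429.
Margin = 2.326 × 0.1429 = 0.3324; the interval is -0.4 ± 0.3324 = (-0.73, -0.07).

(-0.73, -0.07)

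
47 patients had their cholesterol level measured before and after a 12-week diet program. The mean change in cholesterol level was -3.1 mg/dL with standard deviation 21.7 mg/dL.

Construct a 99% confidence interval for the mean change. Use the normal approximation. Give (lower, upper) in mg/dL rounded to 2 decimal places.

(-11.25, 5.05)

This is a matched-pairs design, so SE = s_d/√n = 21.7/√47 = 3.1653.
Margin = 2.576 × 3.1653 = 8.1538; the interval is -3.1 ± 8.1538 = (-11.25, 5.05).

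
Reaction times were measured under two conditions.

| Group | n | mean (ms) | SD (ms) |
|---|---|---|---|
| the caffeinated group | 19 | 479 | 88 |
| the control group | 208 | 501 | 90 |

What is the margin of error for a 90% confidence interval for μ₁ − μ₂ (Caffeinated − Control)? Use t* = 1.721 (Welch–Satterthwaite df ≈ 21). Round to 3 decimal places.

36.367

SE₁ = s₁/√n₁ = 88/√19 = 20.1886; SE₂ = 90/√208 = 6.2404.
Independent samples, unequal variances: SE_diff = √(SE₁² + SE₂²) = √(407.57956996 + 38.94259216) = 21.1311.
t* = 1.721, so margin of error = 1.721 × 21.1311 = 36.3666.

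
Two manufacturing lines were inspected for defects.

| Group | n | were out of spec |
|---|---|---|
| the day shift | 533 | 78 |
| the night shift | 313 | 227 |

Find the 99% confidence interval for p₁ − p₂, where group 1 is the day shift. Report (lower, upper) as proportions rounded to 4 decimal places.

First, p̂₁ = 78/533 = 0.1463; p̂₂ = 227/313 = 0.7252.
The two standard errors are √(0.1463×0.8537/533) = 0.01531 and √(0.7252×0.2748/313) = 0.02523.
Because the samples are independent, SE_diff = √(0.01531² + 0.02523²) = 0.02951.
Using z* = 2.576 for 99%, ME = 2.576 × 0.02951 = 0.07602.
p̂₁ − p̂₂ = -0.5789; interval -0.5789 ± 0.07602 gives (-0.6549, -0.5029).

(-0.6549, -0.5029)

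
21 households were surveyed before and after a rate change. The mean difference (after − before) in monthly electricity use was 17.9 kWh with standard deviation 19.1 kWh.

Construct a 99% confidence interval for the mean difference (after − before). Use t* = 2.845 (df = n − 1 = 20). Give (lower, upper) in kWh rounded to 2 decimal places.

This is a matched-pairs design, so SE = s_d/√n = 19.1/√21 = 4.1680.
Margin = 2.845 × 4.1680 = 11.8580; the interval is 17.9 ± 11.8580 = (6.04, 29.76).

(6.04, 29.76)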